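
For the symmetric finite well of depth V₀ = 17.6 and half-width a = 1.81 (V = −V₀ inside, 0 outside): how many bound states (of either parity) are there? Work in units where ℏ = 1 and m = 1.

Define the well-strength parameter z₀ = (a/ℏ)√(2mV₀) = 1.81 × √(2·1·17.6) = 10.74.
A new bound state (alternating even/odd) appears each time z₀ passes a multiple of π/2, so N = ⌊2z₀/π⌋ + 1 = ⌊6.836⌋ + 1 = 7.

N = 7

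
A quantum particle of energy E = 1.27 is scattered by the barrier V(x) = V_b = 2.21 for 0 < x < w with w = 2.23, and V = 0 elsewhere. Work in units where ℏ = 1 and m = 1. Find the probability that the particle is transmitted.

E < V_b: inside the barrier ψ ∝ e^{±κx} with κ = √(2m(V_b − E))/ℏ = 1.371.
κw = 3.058, sinh(κw) = 10.61.
The exact tunnelling result is T⁻¹ = 1 + V_b² sinh²(κw) / [4E(V_b − E)] = 116.2, so T = 0.00860.

T = 0.00860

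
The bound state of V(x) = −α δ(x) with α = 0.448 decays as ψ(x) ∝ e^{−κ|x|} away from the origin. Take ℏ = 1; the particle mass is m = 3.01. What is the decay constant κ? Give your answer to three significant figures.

Integrate −(ℏ²/2m)ψ'' − αδ(x)ψ = Eψ from −ε to +ε: the ψ'' term gives ψ'(0⁺) − ψ'(0⁻) and the δ term gives −(2mα/ℏ²)ψ(0).
With ψ ∝ e^{−κ|x|} this yields −2κ = −2mα/ℏ², so κ = mα/ℏ² = 1.348.

κ = 1.35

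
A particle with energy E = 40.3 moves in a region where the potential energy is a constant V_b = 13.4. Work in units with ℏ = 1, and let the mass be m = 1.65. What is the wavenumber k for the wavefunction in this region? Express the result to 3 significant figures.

With E > V_b the solution is oscillatory, ψ ∝ e^{±ikx} with k = √(2m(E − V_b))/ℏ.
k = √(2 × 1.65 × 26.9) = 9.422.

k = 9.42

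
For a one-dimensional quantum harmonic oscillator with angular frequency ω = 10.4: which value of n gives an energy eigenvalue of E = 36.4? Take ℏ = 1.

n = 3

E_n = ℏω(n + ½) ⇒ n = E/(ℏω) − ½ = 36.4/10.4 − 0.5 = 3.000 → n = 3.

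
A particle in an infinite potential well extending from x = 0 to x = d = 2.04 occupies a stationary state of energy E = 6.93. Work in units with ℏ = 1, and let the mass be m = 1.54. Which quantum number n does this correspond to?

n = 3

From E_n = n²π²ℏ²/(2md²) invert to n = √(2md²E)/(πℏ).
n = (2.04/π) × √(2 × 1.54 × 6.93) = 3.000 → n = 3.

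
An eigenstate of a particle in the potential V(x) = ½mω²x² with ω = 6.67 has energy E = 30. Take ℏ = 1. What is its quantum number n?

n = 4

E_n = ℏω(n + ½) ⇒ n = E/(ℏω) − ½ = 30/6.67 − 0.5 = 3.998 → n = 4.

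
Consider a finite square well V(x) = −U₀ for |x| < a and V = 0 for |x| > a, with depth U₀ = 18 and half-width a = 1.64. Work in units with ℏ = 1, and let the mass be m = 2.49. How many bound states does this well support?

N = 10

The dimensionless depth is z₀ = a√(2mU₀)/ℏ = 1.64 × √(89.64) = 15.53.
A new bound state (alternating even/odd) appears each time z₀ passes a multiple of π/2, so N = ⌊2z₀/π⌋ + 1 = ⌊9.885⌋ + 1 = 10.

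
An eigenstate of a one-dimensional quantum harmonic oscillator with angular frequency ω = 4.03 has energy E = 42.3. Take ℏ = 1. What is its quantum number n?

Invert E_n = (n + ½)ℏω: n = E/ℏω − ½ = 9.996, so n = 10.

n = 10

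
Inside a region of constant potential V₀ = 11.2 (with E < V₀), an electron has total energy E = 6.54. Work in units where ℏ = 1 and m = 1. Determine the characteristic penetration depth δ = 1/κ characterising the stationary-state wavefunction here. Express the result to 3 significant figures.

Since E < V₀ the TISE in this region is ψ'' = κ²ψ with κ = √(2m(V₀ − E))/ℏ.
κ = √(2 × 1 × 4.66) = 3.053. The penetration depth is δ = 1/κ = 0.328.

δ = 0.328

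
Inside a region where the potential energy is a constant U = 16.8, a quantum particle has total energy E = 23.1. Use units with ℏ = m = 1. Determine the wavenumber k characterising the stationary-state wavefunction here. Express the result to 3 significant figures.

k = 3.55

With E > U the solution is oscillatory, ψ ∝ e^{±ikx} with k = √(2m(E − U))/ℏ.
k = √(2 × 1 × 6.3) = 3.550.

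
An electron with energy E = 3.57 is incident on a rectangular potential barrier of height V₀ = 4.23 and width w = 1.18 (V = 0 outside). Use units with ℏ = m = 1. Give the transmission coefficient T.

E < V₀: inside the barrier ψ ∝ e^{±κx} with κ = √(2m(V₀ − E))/ℏ = 1.149.
κw = 1.356, sinh(κw) = 1.811.
Matching ψ, ψ′ at both faces gives T = [1 + V₀² sinh²(κw) / (4E(V₀ − E))]⁻¹ = 1/7.226 = 0.138.

T = 0.138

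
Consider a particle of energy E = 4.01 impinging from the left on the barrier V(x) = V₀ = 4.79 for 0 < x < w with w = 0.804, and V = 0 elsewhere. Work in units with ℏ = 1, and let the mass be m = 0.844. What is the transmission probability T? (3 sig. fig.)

Since E < V₀ the interior solution is evanescent with decay constant κ = √(2m(V₀ − E))/ℏ = 1.147.
κw = 0.9225, sinh(κw) = 1.059.
Matching ψ, ψ′ at both faces gives T = [1 + V₀² sinh²(κw) / (4E(V₀ − E))]⁻¹ = 1/3.057 = 0.327.

T = 0.327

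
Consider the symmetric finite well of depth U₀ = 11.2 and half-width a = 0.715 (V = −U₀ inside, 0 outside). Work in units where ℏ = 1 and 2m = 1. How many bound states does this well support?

N = 2

The dimensionless depth is z₀ = a√(2mU₀)/ℏ = 0.715 × √(11.20) = 2.393.
The even/odd transcendental equations gain one root per π/2 in z₀, giving N = 1 + ⌊2z₀/π⌋ = 1 + ⌊1.523⌋ = 2.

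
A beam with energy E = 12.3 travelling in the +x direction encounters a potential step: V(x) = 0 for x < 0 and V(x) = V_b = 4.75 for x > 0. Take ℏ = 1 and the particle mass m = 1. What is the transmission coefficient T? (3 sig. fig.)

T = 0.985

On each side the TISE gives plane waves with k = √(2m(E − V))/ℏ: k₁ = √(2·1·12.3) = 4.960, k₂ = √(2·1·7.55) = 3.886.
Matching ψ and ψ′ at x = 0 gives r = (k₁ − k₂)/(k₁ + k₂), so R = r² = 0.01474 and T = 1 − R = 0.9853.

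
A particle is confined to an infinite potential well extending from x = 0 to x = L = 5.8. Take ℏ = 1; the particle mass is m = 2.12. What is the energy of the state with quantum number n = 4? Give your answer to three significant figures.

E = 1.11

The infinite-well eigenfunctions ψ_n = √(2/L) sin(nπx/L) vanish at both walls, giving E_n = n²π²ℏ²/(2mL²).
E_4 = 4² × π² / (2 × 2.12 × 5.8²) = 1.107.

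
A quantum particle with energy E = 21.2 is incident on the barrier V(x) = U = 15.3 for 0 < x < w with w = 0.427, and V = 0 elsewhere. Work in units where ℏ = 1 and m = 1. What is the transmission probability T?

T = 0.684

E > U: inside the barrier k₂ = √(2m(E − U))/ℏ = 3.435, k₂w = 1.467.
T = [1 + U² sin²(k₂w) / (4E(E − U))]⁻¹ = 1/1.463 = 0.684.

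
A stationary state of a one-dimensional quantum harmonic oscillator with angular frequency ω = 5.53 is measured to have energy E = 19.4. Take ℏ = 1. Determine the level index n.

E_n = ℏω(n + ½) ⇒ n = E/(ℏω) − ½ = 19.4/5.53 − 0.5 = 3.008 → n = 3.

n = 3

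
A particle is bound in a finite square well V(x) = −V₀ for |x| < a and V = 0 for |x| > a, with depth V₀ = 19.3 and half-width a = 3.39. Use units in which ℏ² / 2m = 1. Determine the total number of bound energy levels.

N = 10

The dimensionless depth is z₀ = a√(2mV₀)/ℏ = 3.39 × √(19.30) = 14.89.
A new bound state (alternating even/odd) appears each time z₀ passes a multiple of π/2, so N = ⌊2z₀/π⌋ + 1 = ⌊9.481⌋ + 1 = 10.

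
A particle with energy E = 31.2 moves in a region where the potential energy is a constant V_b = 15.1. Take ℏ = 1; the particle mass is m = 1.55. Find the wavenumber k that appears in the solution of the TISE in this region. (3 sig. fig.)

k = 7.06

With E > V_b the solution is oscillatory, ψ ∝ e^{±ikx} with k = √(2m(E − V_b))/ℏ.
k = √(2 × 1.55 × 16.1) = 7.065.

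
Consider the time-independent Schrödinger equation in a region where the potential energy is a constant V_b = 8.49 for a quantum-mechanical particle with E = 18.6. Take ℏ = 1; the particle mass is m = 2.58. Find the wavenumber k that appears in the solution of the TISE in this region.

With E > V_b the solution is oscillatory, ψ ∝ e^{±ikx} with k = √(2m(E − V_b))/ℏ.
k = √(2 × 2.58 × 10.11) = 7.223.

k = 7.22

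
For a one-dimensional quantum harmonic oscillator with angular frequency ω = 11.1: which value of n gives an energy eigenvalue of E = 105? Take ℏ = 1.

E_n = ℏω(n + ½) ⇒ n = E/(ℏω) − ½ = 105/11.1 − 0.5 = 8.959 → n = 9.

n = 9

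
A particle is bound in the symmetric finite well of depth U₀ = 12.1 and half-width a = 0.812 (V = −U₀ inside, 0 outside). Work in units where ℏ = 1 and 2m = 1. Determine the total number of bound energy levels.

N = 2

The dimensionless depth is z₀ = a√(2mU₀)/ℏ = 0.812 × √(12.10) = 2.825.
The even/odd transcendental equations gain one root per π/2 in z₀, giving N = 1 + ⌊2z₀/π⌋ = 1 + ⌊1.798⌋ = 2.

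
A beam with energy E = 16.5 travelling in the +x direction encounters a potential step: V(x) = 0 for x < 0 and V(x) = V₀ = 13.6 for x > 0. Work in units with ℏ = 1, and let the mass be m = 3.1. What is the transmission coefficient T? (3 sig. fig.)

T = 0.833

The wavenumbers are k₁ = √(2mE)/ℏ = 10.11 on the left and k₂ = √(2m(E − V₀))/ℏ = 4.240 on the right.
Matching ψ and ψ′ at x = 0 gives r = (k₁ − k₂)/(k₁ + k₂), so R = r² = 0.1675 and T = 1 − R = 0.8325.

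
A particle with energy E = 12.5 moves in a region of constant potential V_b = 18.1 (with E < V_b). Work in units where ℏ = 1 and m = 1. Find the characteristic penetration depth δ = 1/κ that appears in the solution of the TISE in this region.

Since E < V_b the TISE in this region is ψ'' = κ²ψ with κ = √(2m(V_b − E))/ℏ.
κ = √(2 × 1 × 5.6) = 3.347. The penetration depth is δ = 1/κ = 0.299.

δ = 0.299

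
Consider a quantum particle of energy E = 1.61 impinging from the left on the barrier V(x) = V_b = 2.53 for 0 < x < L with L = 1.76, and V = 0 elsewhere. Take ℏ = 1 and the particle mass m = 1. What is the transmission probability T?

E < V_b: inside the barrier ψ ∝ e^{±κx} with κ = √(2m(V_b − E))/ℏ = 1.356.
κL = 2.387, sinh(κL) = 5.397.
The exact tunnelling result is T⁻¹ = 1 + V_b² sinh²(κL) / [4E(V_b − E)] = 32.46, so T = 0.0308.

T = 0.0308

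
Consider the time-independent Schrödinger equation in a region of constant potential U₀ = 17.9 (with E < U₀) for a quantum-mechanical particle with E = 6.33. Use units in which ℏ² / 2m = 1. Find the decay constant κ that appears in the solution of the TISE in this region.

Since E < U₀ the TISE in this region is ψ'' = κ²ψ with κ = √(2m(U₀ − E))/ℏ.
κ = √(2 × 0.5 × 11.57) = 3.401.

κ = 3.40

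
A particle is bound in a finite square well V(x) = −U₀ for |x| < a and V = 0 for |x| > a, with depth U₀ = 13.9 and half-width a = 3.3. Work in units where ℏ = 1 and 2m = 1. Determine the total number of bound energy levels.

N = 8

Define the well-strength parameter z₀ = (a/ℏ)√(2mU₀) = 3.3 × √(2·0.5·13.9) = 12.30.
A new bound state (alternating even/odd) appears each time z₀ passes a multiple of π/2, so N = ⌊2z₀/π⌋ + 1 = ⌊7.833⌋ + 1 = 8.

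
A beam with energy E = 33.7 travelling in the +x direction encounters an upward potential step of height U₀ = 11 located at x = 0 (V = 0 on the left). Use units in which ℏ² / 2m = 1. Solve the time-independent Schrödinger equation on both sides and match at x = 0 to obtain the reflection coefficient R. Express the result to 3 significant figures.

R = 0.00969

The wavenumbers are k₁ = √(2mE)/ℏ = 5.805 on the left and k₂ = √(2m(E − U₀))/ℏ = 4.764 on the right.
Matching ψ and ψ′ at x = 0 gives r = (k₁ − k₂)/(k₁ + k₂), so R = r² = 0.009695 and T = 1 − R = 0.9903.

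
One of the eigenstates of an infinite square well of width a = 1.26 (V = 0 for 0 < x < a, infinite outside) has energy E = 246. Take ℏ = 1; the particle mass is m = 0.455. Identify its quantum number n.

n = 6

From E_n = n²π²ℏ²/(2ma²) invert to n = √(2ma²E)/(πℏ).
n = (1.26/π) × √(2 × 0.455 × 246) = 6.001 → n = 6.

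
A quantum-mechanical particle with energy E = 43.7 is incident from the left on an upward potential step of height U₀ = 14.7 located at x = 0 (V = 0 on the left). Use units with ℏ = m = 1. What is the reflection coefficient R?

The wavenumbers are k₁ = √(2mE)/ℏ = 9.349 on the left and k₂ = √(2m(E − U₀))/ℏ = 7.616 on the right.
Matching ψ and ψ′ at x = 0 gives r = (k₁ − k₂)/(k₁ + k₂), so R = r² = 0.01044 and T = 1 − R = 0.9896.

R = 0.0104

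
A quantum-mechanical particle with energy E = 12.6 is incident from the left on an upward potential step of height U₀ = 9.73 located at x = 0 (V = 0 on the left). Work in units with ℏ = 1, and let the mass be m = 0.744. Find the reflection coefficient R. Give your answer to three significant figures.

The wavenumbers are k₁ = √(2mE)/ℏ = 4.330 on the left and k₂ = √(2m(E − U₀))/ℏ = 2.067 on the right.
Matching ψ and ψ′ at x = 0 gives r = (k₁ − k₂)/(k₁ + k₂), so R = r² = 0.1252 and T = 1 − R = 0.8748.

R = 0.125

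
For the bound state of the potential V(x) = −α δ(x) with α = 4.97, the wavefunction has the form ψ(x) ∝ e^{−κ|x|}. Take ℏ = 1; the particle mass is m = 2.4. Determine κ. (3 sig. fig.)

Integrate −(ℏ²/2m)ψ'' − αδ(x)ψ = Eψ from −ε to +ε: the ψ'' term gives ψ'(0⁺) − ψ'(0⁻) and the δ term gives −(2mα/ℏ²)ψ(0).
With ψ ∝ e^{−κ|x|} this yields −2κ = −2mα/ℏ², so κ = mα/ℏ² = 11.93.

κ = 11.9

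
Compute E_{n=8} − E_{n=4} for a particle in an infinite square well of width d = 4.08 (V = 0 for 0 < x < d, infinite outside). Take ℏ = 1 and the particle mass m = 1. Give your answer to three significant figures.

E_n = n²π²ℏ²/(2md²), so ΔE = (8² − 4²) π²ℏ²/(2md²).
ΔE = 48 × π² / (2 × 1 × 4.08²) = 14.23.

ΔE = 14.2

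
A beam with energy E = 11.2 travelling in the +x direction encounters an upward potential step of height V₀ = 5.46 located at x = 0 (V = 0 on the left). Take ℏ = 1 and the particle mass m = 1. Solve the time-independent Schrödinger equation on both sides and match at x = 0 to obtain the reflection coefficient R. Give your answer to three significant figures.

R = 0.0274

The wavenumbers are k₁ = √(2mE)/ℏ = 4.733 on the left and k₂ = √(2m(E − V₀))/ℏ = 3.388 on the right.
Matching ψ and ψ′ at x = 0 gives r = (k₁ − k₂)/(k₁ + k₂), so R = r² = 0.02742 and T = 1 − R = 0.9726.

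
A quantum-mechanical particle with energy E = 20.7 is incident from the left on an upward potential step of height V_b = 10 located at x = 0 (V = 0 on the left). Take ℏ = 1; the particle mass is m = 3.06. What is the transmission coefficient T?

T = 0.973

On each side the TISE gives plane waves with k = √(2m(E − V))/ℏ: k₁ = √(2·3.06·20.7) = 11.26, k₂ = √(2·3.06·10.7) = 8.092.
Matching ψ and ψ′ at x = 0 gives r = (k₁ − k₂)/(k₁ + k₂), so R = r² = 0.02673 and T = 1 − R = 0.9733.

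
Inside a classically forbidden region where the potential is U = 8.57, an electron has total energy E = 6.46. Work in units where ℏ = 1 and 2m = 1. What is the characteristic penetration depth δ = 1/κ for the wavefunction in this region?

δ = 0.688

Since E < U the TISE in this region is ψ'' = κ²ψ with κ = √(2m(U − E))/ℏ.
κ = √(2 × 0.5 × 2.11) = 1.453. The penetration depth is δ = 1/κ = 0.688.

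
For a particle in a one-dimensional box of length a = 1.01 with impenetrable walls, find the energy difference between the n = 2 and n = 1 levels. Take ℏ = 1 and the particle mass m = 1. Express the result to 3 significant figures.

E_n = n²π²ℏ²/(2ma²), so ΔE = (2² − 1²) π²ℏ²/(2ma²).
ΔE = 3 × π² / (2 × 1 × 1.01²) = 14.51.

ΔE = 14.5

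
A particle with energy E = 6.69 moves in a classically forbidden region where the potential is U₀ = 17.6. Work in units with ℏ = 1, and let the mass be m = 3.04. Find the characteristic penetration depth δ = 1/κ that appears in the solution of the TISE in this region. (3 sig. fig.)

Since E < U₀ the TISE in this region is ψ'' = κ²ψ with κ = √(2m(U₀ − E))/ℏ.
κ = √(2 × 3.04 × 10.91) = 8.144. The penetration depth is δ = 1/κ = 0.123.

δ = 0.123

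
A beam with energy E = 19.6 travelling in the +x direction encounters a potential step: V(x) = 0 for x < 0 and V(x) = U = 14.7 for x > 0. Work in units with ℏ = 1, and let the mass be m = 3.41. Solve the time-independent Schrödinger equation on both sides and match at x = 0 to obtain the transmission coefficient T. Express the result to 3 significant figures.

The wavenumbers are k₁ = √(2mE)/ℏ = 11.56 on the left and k₂ = √(2m(E − U))/ℏ = 5.781 on the right.
Matching ψ and ψ′ at x = 0 gives r = (k₁ − k₂)/(k₁ + k₂), so R = r² = 0.1111 and T = 1 − R = 0.8889.

T = 0.889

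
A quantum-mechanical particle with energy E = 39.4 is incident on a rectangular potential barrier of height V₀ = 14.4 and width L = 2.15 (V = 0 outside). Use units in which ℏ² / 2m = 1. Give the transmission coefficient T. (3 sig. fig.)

T = 0.953

E > V₀: inside the barrier k₂ = √(2m(E − V₀))/ℏ = 5.000, k₂L = 10.75.
Matching at both interfaces gives T⁻¹ = 1 + V₀² sin²(k₂L) / [4E(E − V₀)] = 1.050, hence T = 0.953.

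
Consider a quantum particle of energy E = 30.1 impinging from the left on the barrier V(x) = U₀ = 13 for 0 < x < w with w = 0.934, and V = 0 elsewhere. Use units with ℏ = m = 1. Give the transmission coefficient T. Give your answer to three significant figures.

Above the barrier the interior wavenumber is k₂ = √(2m(E − U₀))/ℏ = 5.848, giving phase k₂w = 5.462.
T = [1 + U₀² sin²(k₂w) / (4E(E − U₀))]⁻¹ = 1/1.044 = 0.958.

T = 0.958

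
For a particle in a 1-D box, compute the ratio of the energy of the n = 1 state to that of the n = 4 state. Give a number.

0.0625

E_n = n²π²ℏ²/(2mL²) so the ratio is n₂²/n₁² = 1/16 = 0.0625.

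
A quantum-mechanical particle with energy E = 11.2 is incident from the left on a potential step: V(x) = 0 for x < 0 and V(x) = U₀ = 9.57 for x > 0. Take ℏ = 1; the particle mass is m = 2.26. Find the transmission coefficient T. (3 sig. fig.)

On each side the TISE gives plane waves with k = √(2m(E − V))/ℏ: k₁ = √(2·2.26·11.2) = 7.115, k₂ = √(2·2.26·1.63) = 2.714.
Matching ψ and ψ′ at x = 0 gives r = (k₁ − k₂)/(k₁ + k₂), so R = r² = 0.2004 and T = 1 − R = 0.7996.

T = 0.800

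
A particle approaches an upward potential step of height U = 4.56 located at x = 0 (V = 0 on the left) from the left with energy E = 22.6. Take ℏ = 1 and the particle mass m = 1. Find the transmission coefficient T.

The wavenumbers are k₁ = √(2mE)/ℏ = 6.723 on the left and k₂ = √(2m(E − U))/ℏ = 6.007 on the right.
Continuity of ψ and ψ′ at the step yields the reflection amplitude r = (k₁ − k₂)/(k₁ + k₂) = 0.05628; thus R = |r|² = 0.003167, T = 0.9968.

T = 0.997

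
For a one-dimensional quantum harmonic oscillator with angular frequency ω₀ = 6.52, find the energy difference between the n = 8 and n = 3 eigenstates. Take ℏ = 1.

E_n = ℏω₀(n + ½), so ΔE = (8 − 3) ℏω₀ = 5 × 6.52 = 32.60.

ΔE = 32.6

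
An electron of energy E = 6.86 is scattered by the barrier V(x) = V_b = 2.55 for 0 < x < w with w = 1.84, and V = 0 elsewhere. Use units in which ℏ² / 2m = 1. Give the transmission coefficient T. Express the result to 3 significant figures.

Above the barrier the interior wavenumber is k₂ = √(2m(E − V_b))/ℏ = 2.076, giving phase k₂w = 3.820.
T = [1 + V_b² sin²(k₂w) / (4E(E − V_b))]⁻¹ = 1/1.022 = 0.979.

T = 0.979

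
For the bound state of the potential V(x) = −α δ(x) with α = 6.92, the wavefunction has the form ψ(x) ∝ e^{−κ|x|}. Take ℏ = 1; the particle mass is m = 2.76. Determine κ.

κ = 19.1

Integrate −(ℏ²/2m)ψ'' − αδ(x)ψ = Eψ from −ε to +ε: the ψ'' term gives ψ'(0⁺) − ψ'(0⁻) and the δ term gives −(2mα/ℏ²)ψ(0).
With ψ ∝ e^{−κ|x|} this yields −2κ = −2mα/ℏ², so κ = mα/ℏ² = 19.10.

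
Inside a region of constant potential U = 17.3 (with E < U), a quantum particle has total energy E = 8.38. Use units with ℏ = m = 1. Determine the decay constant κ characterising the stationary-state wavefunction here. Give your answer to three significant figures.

κ = 4.22

Since E < U the TISE in this region is ψ'' = κ²ψ with κ = √(2m(U − E))/ℏ.
κ = √(2 × 1 × 8.92) = 4.224.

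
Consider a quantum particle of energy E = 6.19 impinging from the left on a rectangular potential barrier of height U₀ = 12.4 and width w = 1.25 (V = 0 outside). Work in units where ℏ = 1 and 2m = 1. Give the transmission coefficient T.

T = 0.00785

Since E < U₀ the interior solution is evanescent with decay constant κ = √(2m(U₀ − E))/ℏ = 2.492.
κw = 3.115, sinh(κw) = 11.24.
Matching ψ, ψ′ at both faces gives T = [1 + U₀² sinh²(κw) / (4E(U₀ − E))]⁻¹ = 1/127.4 = 0.00785.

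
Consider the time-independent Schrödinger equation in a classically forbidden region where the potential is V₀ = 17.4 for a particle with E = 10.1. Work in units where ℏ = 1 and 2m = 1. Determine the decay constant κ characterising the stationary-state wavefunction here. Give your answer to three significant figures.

κ = 2.70

Since E < V₀ the TISE in this region is ψ'' = κ²ψ with κ = √(2m(V₀ − E))/ℏ.
κ = √(2 × 0.5 × 7.3) = 2.702.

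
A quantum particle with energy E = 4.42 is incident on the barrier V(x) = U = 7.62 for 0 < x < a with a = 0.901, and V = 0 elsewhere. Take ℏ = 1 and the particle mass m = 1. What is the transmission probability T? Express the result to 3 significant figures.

Since E < U the interior solution is evanescent with decay constant κ = √(2m(U − E))/ℏ = 2.530.
κa = 2.279, sinh(κa) = 4.834.
Matching ψ, ψ′ at both faces gives T = [1 + U² sinh²(κa) / (4E(U − E))]⁻¹ = 1/24.98 = 0.0400.

T = 0.0400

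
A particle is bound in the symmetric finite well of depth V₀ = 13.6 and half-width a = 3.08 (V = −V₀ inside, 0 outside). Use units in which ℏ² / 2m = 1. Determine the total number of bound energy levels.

N = 8

The dimensionless depth is z₀ = a√(2mV₀)/ℏ = 3.08 × √(13.60) = 11.36.
A new bound state (alternating even/odd) appears each time z₀ passes a multiple of π/2, so N = ⌊2z₀/π⌋ + 1 = ⌊7.231⌋ + 1 = 8.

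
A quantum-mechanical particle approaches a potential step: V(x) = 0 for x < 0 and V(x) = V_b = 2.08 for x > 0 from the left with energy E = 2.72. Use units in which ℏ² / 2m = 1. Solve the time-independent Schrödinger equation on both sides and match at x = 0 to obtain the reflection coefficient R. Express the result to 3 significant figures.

The wavenumbers are k₁ = √(2mE)/ℏ = 1.649 on the left and k₂ = √(2m(E − V_b))/ℏ = 0.8000 on the right.
Continuity of ψ and ψ′ at the step yields the reflection amplitude r = (k₁ − k₂)/(k₁ + k₂) = 0.3467; thus R = |r|² = 0.1202, T = 0.8798.

R = 0.120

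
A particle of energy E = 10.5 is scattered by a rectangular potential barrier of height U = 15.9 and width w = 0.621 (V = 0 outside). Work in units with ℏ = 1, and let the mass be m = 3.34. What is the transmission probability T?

E < U: inside the barrier ψ ∝ e^{±κx} with κ = √(2m(U − E))/ℏ = 6.006.
κw = 3.730, sinh(κw) = 20.82.
Matching ψ, ψ′ at both faces gives T = [1 + U² sinh²(κw) / (4E(U − E))]⁻¹ = 1/484.3 = 0.00206.

T = 0.00206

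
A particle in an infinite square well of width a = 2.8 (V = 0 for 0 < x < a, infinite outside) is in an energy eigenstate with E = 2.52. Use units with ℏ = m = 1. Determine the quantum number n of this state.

n = 2

For an infinite well E_n = n²π²ℏ²/(2ma²), so n = (a/πℏ)√(2mE).
n = (2.8/π) × √(2 × 1 × 2.52) = 2.001 → n = 2.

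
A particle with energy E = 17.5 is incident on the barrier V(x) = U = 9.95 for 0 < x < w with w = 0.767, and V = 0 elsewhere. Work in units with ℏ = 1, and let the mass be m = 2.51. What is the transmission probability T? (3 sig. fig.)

T = 0.842

E > U: inside the barrier k₂ = √(2m(E − U))/ℏ = 6.156, k₂w = 4.722.
Matching at both interfaces gives T⁻¹ = 1 + U² sin²(k₂w) / [4E(E − U)] = 1.187, hence T = 0.842.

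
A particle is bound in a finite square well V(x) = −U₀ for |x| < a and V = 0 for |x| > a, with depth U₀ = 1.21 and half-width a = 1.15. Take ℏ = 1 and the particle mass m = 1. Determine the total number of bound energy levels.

The dimensionless depth is z₀ = a√(2mU₀)/ℏ = 1.15 × √(2.420) = 1.789.
A new bound state (alternating even/odd) appears each time z₀ passes a multiple of π/2, so N = ⌊2z₀/π⌋ + 1 = ⌊1.139⌋ + 1 = 2.

N = 2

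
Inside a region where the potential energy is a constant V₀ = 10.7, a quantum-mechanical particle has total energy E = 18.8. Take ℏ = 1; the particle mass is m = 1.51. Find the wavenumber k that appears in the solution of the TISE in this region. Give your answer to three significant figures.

With E > V₀ the solution is oscillatory, ψ ∝ e^{±ikx} with k = √(2m(E − V₀))/ℏ.
k = √(2 × 1.51 × 8.1) = 4.946.

k = 4.95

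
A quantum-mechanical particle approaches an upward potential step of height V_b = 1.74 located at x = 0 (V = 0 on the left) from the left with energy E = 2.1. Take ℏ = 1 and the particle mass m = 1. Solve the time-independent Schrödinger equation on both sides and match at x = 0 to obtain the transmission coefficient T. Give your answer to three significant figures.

T = 0.828

On each side the TISE gives plane waves with k = √(2m(E − V))/ℏ: k₁ = √(2·1·2.1) = 2.049, k₂ = √(2·1·0.36) = 0.8485.
Continuity of ψ and ψ′ at the step yields the reflection amplitude r = (k₁ − k₂)/(k₁ + k₂) = 0.4144; thus R = |r|² = 0.1717, T = 0.8283.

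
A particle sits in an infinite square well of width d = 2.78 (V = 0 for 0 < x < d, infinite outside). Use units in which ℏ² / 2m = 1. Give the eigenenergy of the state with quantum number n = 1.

E = 1.28

The infinite-well eigenfunctions ψ_n = √(2/d) sin(nπx/d) vanish at both walls, giving E_n = n²π²ℏ²/(2md²).
E_1 = 1² × π² / (2 × 0.5 × 2.78²) = 1.277.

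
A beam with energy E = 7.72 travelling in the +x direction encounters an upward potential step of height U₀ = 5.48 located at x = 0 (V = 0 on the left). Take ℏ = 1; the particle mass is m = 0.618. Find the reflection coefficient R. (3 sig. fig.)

R = 0.0899

The wavenumbers are k₁ = √(2mE)/ℏ = 3.089 on the left and k₂ = √(2m(E − U₀))/ℏ = 1.664 on the right.
Matching ψ and ψ′ at x = 0 gives r = (k₁ − k₂)/(k₁ + k₂), so R = r² = 0.08990 and T = 1 − R = 0.9101.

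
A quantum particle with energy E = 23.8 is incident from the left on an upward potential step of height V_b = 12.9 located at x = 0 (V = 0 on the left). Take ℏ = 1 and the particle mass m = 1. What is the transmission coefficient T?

The wavenumbers are k₁ = √(2mE)/ℏ = 6.899 on the left and k₂ = √(2m(E − V_b))/ℏ = 4.669 on the right.
Continuity of ψ and ψ′ at the step yields the reflection amplitude r = (k₁ − k₂)/(k₁ + k₂) = 0.1928; thus R = |r|² = 0.03717, T = 0.9628.

T = 0.963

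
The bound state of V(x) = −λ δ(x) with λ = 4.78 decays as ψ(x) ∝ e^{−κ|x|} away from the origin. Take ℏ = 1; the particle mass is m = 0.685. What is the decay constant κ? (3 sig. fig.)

Integrating the TISE across x = 0 gives the cusp condition ψ'(0⁺) − ψ'(0⁻) = −(2mλ/ℏ²)ψ(0).
With ψ ∝ e^{−κ|x|} this yields −2κ = −2mλ/ℏ², so κ = mλ/ℏ² = 3.274.

κ = 3.27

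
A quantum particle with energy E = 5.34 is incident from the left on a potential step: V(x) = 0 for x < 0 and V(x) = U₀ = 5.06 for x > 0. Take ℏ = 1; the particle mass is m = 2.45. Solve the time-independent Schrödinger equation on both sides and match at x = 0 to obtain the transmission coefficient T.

T = 0.606

The wavenumbers are k₁ = √(2mE)/ℏ = 5.115 on the left and k₂ = √(2m(E − U₀))/ℏ = 1.171 on the right.
Continuity of ψ and ψ′ at the step yields the reflection amplitude r = (k₁ − k₂)/(k₁ + k₂) = 0.6274; thus R = |r|² = 0.3936, T = 0.6064.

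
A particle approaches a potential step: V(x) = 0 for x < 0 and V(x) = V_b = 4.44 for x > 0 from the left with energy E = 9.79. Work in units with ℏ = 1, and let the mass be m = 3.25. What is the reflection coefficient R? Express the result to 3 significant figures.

The wavenumbers are k₁ = √(2mE)/ℏ = 7.977 on the left and k₂ = √(2m(E − V_b))/ℏ = 5.897 on the right.
Matching ψ and ψ′ at x = 0 gives r = (k₁ − k₂)/(k₁ + k₂), so R = r² = 0.02248 and T = 1 − R = 0.9775.

R = 0.0225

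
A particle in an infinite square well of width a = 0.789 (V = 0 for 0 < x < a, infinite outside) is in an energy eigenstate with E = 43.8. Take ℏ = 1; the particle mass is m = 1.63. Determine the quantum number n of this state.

n = 3

For an infinite well E_n = n²π²ℏ²/(2ma²), so n = (a/πℏ)√(2mE).
n = (0.789/π) × √(2 × 1.63 × 43.8) = 3.001 → n = 3.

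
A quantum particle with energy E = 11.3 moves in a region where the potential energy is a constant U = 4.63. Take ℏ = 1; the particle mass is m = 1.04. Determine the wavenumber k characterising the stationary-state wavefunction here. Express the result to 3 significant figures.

With E > U the solution is oscillatory, ψ ∝ e^{±ikx} with k = √(2m(E − U))/ℏ.
k = √(2 × 1.04 × 6.67) = 3.725.

k = 3.72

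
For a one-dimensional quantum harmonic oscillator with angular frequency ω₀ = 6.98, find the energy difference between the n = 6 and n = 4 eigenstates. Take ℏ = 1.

E_n = ℏω₀(n + ½), so ΔE = (6 − 4) ℏω₀ = 2 × 6.98 = 13.96.

ΔE = 14.0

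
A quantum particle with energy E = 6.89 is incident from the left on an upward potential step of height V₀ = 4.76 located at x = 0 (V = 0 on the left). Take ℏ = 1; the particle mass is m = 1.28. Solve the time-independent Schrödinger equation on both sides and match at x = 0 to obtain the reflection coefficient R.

R = 0.0814

The wavenumbers are k₁ = √(2mE)/ℏ = 4.200 on the left and k₂ = √(2m(E − V₀))/ℏ = 2.335 on the right.
Matching ψ and ψ′ at x = 0 gives r = (k₁ − k₂)/(k₁ + k₂), so R = r² = 0.08142 and T = 1 − R = 0.9186.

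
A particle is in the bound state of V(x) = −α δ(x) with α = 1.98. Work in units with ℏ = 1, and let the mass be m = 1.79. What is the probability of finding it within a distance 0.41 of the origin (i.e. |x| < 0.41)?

The normalised bound state is ψ = √κ e^{−κ|x|} with κ = mα/ℏ² = 3.544.
P(|x| < d) = ∫_{−d}^{d} κ e^{−2κ|x|} dx = 1 − e^{−2κd} = 1 − e^{−2.906} = 0.9453.

P = 0.945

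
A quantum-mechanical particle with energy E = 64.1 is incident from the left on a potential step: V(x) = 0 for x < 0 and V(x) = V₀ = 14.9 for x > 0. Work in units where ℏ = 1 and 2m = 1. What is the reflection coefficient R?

On each side the TISE gives plane waves with k = √(2m(E − V))/ℏ: k₁ = √(2·½·64.1) = 8.006, k₂ = √(2·½·49.2) = 7.014.
Matching ψ and ψ′ at x = 0 gives r = (k₁ − k₂)/(k₁ + k₂), so R = r² = 0.004361 and T = 1 − R = 0.9956.

R = 0.00436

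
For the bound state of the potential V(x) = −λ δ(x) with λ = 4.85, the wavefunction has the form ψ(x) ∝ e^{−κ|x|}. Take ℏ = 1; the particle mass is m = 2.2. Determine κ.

κ = 10.7

Integrating the TISE across x = 0 gives the cusp condition ψ'(0⁺) − ψ'(0⁻) = −(2mλ/ℏ²)ψ(0).
With ψ ∝ e^{−κ|x|} this yields −2κ = −2mλ/ℏ², so κ = mλ/ℏ² = 10.67.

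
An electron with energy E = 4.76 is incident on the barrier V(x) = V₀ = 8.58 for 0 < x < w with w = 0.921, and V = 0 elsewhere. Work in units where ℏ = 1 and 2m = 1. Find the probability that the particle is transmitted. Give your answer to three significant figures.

T = 0.102

Since E < V₀ the interior solution is evanescent with decay constant κ = √(2m(V₀ − E))/ℏ = 1.954.
κw = 1.800, sinh(κw) = 2.942.
Matching ψ, ψ′ at both faces gives T = [1 + V₀² sinh²(κw) / (4E(V₀ − E))]⁻¹ = 1/9.763 = 0.102.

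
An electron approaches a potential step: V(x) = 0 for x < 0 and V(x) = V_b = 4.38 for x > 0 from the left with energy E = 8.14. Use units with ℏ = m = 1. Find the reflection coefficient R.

The wavenumbers are k₁ = √(2mE)/ℏ = 4.035 on the left and k₂ = √(2m(E − V_b))/ℏ = 2.742 on the right.
Matching ψ and ψ′ at x = 0 gives r = (k₁ − k₂)/(k₁ + k₂), so R = r² = 0.03638 and T = 1 − R = 0.9636.

R = 0.0364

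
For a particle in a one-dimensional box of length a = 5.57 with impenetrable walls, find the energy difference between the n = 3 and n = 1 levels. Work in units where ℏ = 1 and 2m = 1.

E_n = n²π²ℏ²/(2ma²), so ΔE = (3² − 1²) π²ℏ²/(2ma²).
ΔE = 8 × π² / (2 × 0.5 × 5.57²) = 2.545.

ΔE = 2.54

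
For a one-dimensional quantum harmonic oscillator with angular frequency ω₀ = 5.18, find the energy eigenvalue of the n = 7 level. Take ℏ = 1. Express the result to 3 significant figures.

Using E_n = (n + ½)ℏω₀: E_7 = 7.5 × 5.18 = 38.85.

E = 38.9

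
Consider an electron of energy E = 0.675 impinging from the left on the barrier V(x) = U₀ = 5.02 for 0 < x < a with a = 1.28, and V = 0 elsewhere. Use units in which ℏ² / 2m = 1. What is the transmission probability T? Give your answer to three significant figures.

Since E < U₀ the interior solution is evanescent with decay constant κ = √(2m(U₀ − E))/ℏ = 2.084.
κa = 2.668, sinh(κa) = 7.172.
Matching ψ, ψ′ at both faces gives T = [1 + U₀² sinh²(κa) / (4E(U₀ − E))]⁻¹ = 1/111.5 = 0.00897.

T = 0.00897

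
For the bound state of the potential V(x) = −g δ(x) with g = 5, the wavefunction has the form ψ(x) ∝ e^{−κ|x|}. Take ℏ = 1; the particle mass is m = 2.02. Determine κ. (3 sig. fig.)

Integrating the TISE across x = 0 gives the cusp condition ψ'(0⁺) − ψ'(0⁻) = −(2mg/ℏ²)ψ(0).
With ψ ∝ e^{−κ|x|} this yields −2κ = −2mg/ℏ², so κ = mg/ℏ² = 10.10.

κ = 10.1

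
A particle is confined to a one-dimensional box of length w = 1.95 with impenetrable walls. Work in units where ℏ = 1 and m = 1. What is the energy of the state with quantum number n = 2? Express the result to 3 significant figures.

Requiring ψ(0) = ψ(w) = 0 quantises k = nπ/w, hence E_n = ℏ²k²/2m = n²π²ℏ²/(2mw²).
E_2 = 2² × π² / (2 × 1 × 1.95²) = 5.191.

E = 5.19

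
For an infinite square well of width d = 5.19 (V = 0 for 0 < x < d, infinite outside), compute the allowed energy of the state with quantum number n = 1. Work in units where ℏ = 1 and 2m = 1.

E = 0.366

The infinite-well eigenfunctions ψ_n = √(2/d) sin(nπx/d) vanish at both walls, giving E_n = n²π²ℏ²/(2md²).
E_1 = 1² × π² / (2 × 0.5 × 5.19²) = 0.3664.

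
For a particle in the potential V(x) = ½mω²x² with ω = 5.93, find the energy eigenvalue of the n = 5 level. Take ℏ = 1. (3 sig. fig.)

Using E_n = (n + ½)ℏω: E_5 = 5.5 × 5.93 = 32.62.

E = 32.6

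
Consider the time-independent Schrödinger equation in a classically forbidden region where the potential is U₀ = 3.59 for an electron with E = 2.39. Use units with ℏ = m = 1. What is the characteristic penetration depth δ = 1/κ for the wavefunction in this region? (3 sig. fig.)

δ = 0.645

Since E < U₀ the TISE in this region is ψ'' = κ²ψ with κ = √(2m(U₀ − E))/ℏ.
κ = √(2 × 1 × 1.2) = 1.549. The penetration depth is δ = 1/κ = 0.645.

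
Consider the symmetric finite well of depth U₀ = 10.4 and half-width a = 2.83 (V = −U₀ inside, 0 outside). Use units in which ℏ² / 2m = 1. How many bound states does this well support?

The dimensionless depth is z₀ = a√(2mU₀)/ℏ = 2.83 × √(10.40) = 9.126.
The even/odd transcendental equations gain one root per π/2 in z₀, giving N = 1 + ⌊2z₀/π⌋ = 1 + ⌊5.810⌋ = 6.

N = 6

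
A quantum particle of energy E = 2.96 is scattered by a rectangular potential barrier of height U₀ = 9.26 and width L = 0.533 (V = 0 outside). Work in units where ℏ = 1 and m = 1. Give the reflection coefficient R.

R = 0.924

Since E < U₀ the interior solution is evanescent with decay constant κ = √(2m(U₀ − E))/ℏ = 3.550.
κL = 1.892, sinh(κL) = 3.241.
Matching ψ, ψ′ at both faces gives T = [1 + U₀² sinh²(κL) / (4E(U₀ − E))]⁻¹ = 1/13.07 = 0.0765.
R = 1 − T = 0.924.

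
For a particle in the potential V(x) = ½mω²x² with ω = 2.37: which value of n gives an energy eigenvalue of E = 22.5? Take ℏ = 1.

E_n = ℏω(n + ½) ⇒ n = E/(ℏω) − ½ = 22.5/2.37 − 0.5 = 8.994 → n = 9.

n = 9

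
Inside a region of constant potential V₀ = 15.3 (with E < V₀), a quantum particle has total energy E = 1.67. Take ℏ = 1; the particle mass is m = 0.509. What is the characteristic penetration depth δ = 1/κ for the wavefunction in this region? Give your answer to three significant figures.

δ = 0.268

Since E < V₀ the TISE in this region is ψ'' = κ²ψ with κ = √(2m(V₀ − E))/ℏ.
κ = √(2 × 0.509 × 13.63) = 3.725. The penetration depth is δ = 1/κ = 0.268.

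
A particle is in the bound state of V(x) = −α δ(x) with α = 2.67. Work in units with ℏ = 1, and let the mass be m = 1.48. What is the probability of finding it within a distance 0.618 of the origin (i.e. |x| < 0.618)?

The normalised bound state is ψ = √κ e^{−κ|x|} with κ = mα/ℏ² = 3.952.
P(|x| < d) = ∫_{−d}^{d} κ e^{−2κ|x|} dx = 1 − e^{−2κd} = 1 − e^{−4.884} = 0.9924.

P = 0.992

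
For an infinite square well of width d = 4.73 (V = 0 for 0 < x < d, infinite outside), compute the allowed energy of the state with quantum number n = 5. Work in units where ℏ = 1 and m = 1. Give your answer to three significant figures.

Requiring ψ(0) = ψ(d) = 0 quantises k = nπ/d, hence E_n = ℏ²k²/2m = n²π²ℏ²/(2md²).
E_5 = 5² × π² / (2 × 1 × 4.73²) = 5.514.

E = 5.51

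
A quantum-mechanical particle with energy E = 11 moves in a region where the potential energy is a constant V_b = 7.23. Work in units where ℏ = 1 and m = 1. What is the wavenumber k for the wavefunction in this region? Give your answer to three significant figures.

k = 2.75

With E > V_b the solution is oscillatory, ψ ∝ e^{±ikx} with k = √(2m(E − V_b))/ℏ.
k = √(2 × 1 × 3.77) = 2.746.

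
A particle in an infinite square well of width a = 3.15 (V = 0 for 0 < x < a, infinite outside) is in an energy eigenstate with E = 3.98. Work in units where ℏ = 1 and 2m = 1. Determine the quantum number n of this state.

n = 2

From E_n = n²π²ℏ²/(2ma²) invert to n = √(2ma²E)/(πℏ).
n = (3.15/π) × √(2 × 0.5 × 3.98) = 2.000 → n = 2.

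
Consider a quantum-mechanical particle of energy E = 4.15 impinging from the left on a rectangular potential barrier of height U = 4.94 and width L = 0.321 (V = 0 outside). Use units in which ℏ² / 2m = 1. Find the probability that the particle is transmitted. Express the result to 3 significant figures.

T = 0.865

Since E < U the interior solution is evanescent with decay constant κ = √(2m(U − E))/ℏ = 0.8888.
κL = 0.2853, sinh(κL) = 0.2892.
The exact tunnelling result is T⁻¹ = 1 + U² sinh²(κL) / [4E(U − E)] = 1.156, so T = 0.865.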